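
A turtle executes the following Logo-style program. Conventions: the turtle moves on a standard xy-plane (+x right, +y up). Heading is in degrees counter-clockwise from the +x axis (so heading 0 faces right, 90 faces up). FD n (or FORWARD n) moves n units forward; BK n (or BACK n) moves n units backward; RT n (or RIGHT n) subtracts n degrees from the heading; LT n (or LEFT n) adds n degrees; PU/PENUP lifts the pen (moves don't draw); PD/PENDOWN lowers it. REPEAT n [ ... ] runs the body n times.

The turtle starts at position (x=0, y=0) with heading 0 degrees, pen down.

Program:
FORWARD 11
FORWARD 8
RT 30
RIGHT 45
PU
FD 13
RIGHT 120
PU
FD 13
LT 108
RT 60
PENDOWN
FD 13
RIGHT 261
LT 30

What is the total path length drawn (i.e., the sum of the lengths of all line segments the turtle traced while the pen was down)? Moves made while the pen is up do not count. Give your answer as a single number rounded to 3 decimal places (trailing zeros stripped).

Answer: 32

Derivation:
Executing turtle program step by step:
Start: pos=(0,0), heading=0, pen down
FD 11: (0,0) -> (11,0) [heading=0, draw]
FD 8: (11,0) -> (19,0) [heading=0, draw]
RT 30: heading 0 -> 330
RT 45: heading 330 -> 285
PU: pen up
FD 13: (19,0) -> (22.365,-12.557) [heading=285, move]
RT 120: heading 285 -> 165
PU: pen up
FD 13: (22.365,-12.557) -> (9.808,-9.192) [heading=165, move]
LT 108: heading 165 -> 273
RT 60: heading 273 -> 213
PD: pen down
FD 13: (9.808,-9.192) -> (-1.095,-16.273) [heading=213, draw]
RT 261: heading 213 -> 312
LT 30: heading 312 -> 342
Final: pos=(-1.095,-16.273), heading=342, 3 segment(s) drawn

Segment lengths:
  seg 1: (0,0) -> (11,0), length = 11
  seg 2: (11,0) -> (19,0), length = 8
  seg 3: (9.808,-9.192) -> (-1.095,-16.273), length = 13
Total = 32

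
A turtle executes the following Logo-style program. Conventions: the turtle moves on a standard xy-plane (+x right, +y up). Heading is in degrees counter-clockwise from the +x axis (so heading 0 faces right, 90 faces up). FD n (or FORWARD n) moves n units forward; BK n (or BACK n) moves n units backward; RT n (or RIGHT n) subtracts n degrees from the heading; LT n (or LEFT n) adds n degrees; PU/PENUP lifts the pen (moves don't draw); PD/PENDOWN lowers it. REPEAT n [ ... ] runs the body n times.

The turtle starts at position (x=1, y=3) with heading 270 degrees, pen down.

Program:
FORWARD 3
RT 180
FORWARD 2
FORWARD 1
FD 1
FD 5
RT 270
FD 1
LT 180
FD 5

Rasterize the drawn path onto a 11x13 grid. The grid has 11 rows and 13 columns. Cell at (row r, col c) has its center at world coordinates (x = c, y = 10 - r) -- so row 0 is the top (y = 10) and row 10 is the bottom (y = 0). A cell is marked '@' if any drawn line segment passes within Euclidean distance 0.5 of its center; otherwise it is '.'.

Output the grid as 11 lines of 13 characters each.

Answer: .............
@@@@@@.......
.@...........
.@...........
.@...........
.@...........
.@...........
.@...........
.@...........
.@...........
.@...........

Derivation:
Segment 0: (1,3) -> (1,0)
Segment 1: (1,0) -> (1,2)
Segment 2: (1,2) -> (1,3)
Segment 3: (1,3) -> (1,4)
Segment 4: (1,4) -> (1,9)
Segment 5: (1,9) -> (0,9)
Segment 6: (0,9) -> (5,9)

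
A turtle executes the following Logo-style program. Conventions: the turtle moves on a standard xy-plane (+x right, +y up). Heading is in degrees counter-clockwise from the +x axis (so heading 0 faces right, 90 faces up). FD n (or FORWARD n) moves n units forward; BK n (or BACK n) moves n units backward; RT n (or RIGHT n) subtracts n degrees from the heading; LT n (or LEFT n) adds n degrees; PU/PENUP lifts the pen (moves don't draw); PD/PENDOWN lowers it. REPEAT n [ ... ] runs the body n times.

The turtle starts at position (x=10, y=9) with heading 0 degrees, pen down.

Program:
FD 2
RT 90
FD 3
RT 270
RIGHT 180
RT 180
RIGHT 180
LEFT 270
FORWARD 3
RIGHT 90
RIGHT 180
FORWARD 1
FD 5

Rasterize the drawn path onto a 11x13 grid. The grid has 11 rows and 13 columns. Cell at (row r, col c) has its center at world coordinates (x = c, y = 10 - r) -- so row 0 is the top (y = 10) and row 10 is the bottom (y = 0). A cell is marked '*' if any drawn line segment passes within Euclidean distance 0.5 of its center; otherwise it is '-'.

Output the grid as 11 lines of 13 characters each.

Answer: -------------
------*******
------------*
------------*
------------*
-------------
-------------
-------------
-------------
-------------
-------------

Derivation:
Segment 0: (10,9) -> (12,9)
Segment 1: (12,9) -> (12,6)
Segment 2: (12,6) -> (12,9)
Segment 3: (12,9) -> (11,9)
Segment 4: (11,9) -> (6,9)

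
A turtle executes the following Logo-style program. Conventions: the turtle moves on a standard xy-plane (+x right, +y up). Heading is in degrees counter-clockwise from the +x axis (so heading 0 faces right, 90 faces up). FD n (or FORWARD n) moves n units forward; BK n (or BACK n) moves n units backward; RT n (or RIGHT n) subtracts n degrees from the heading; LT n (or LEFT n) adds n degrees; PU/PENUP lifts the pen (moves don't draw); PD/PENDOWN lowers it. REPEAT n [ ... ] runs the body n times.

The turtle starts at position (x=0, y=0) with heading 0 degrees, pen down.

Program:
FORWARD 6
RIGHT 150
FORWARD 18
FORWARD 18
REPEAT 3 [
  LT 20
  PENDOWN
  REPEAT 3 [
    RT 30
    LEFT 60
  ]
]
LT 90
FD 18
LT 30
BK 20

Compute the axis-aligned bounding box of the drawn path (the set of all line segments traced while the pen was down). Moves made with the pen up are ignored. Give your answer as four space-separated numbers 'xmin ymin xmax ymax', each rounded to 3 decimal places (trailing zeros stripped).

Executing turtle program step by step:
Start: pos=(0,0), heading=0, pen down
FD 6: (0,0) -> (6,0) [heading=0, draw]
RT 150: heading 0 -> 210
FD 18: (6,0) -> (-9.588,-9) [heading=210, draw]
FD 18: (-9.588,-9) -> (-25.177,-18) [heading=210, draw]
REPEAT 3 [
  -- iteration 1/3 --
  LT 20: heading 210 -> 230
  PD: pen down
  REPEAT 3 [
    -- iteration 1/3 --
    RT 30: heading 230 -> 200
    LT 60: heading 200 -> 260
    -- iteration 2/3 --
    RT 30: heading 260 -> 230
    LT 60: heading 230 -> 290
    -- iteration 3/3 --
    RT 30: heading 290 -> 260
    LT 60: heading 260 -> 320
  ]
  -- iteration 2/3 --
  LT 20: heading 320 -> 340
  PD: pen down
  REPEAT 3 [
    -- iteration 1/3 --
    RT 30: heading 340 -> 310
    LT 60: heading 310 -> 10
    -- iteration 2/3 --
    RT 30: heading 10 -> 340
    LT 60: heading 340 -> 40
    -- iteration 3/3 --
    RT 30: heading 40 -> 10
    LT 60: heading 10 -> 70
  ]
  -- iteration 3/3 --
  LT 20: heading 70 -> 90
  PD: pen down
  REPEAT 3 [
    -- iteration 1/3 --
    RT 30: heading 90 -> 60
    LT 60: heading 60 -> 120
    -- iteration 2/3 --
    RT 30: heading 120 -> 90
    LT 60: heading 90 -> 150
    -- iteration 3/3 --
    RT 30: heading 150 -> 120
    LT 60: heading 120 -> 180
  ]
]
LT 90: heading 180 -> 270
FD 18: (-25.177,-18) -> (-25.177,-36) [heading=270, draw]
LT 30: heading 270 -> 300
BK 20: (-25.177,-36) -> (-35.177,-18.679) [heading=300, draw]
Final: pos=(-35.177,-18.679), heading=300, 5 segment(s) drawn

Segment endpoints: x in {-35.177, -25.177, -25.177, -9.588, 0, 6}, y in {-36, -18.679, -18, -9, 0}
xmin=-35.177, ymin=-36, xmax=6, ymax=0

Answer: -35.177 -36 6 0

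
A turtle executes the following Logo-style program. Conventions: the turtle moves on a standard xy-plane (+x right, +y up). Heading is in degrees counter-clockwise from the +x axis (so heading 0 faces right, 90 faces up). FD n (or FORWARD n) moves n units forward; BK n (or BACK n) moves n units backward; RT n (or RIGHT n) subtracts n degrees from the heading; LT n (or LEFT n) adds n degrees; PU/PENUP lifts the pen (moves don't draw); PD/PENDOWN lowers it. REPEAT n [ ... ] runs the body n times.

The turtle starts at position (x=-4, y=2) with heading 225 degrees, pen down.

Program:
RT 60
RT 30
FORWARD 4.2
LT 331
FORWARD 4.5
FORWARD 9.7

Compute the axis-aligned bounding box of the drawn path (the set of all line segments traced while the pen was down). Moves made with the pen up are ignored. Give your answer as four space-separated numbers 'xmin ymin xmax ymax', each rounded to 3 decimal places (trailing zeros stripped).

Executing turtle program step by step:
Start: pos=(-4,2), heading=225, pen down
RT 60: heading 225 -> 165
RT 30: heading 165 -> 135
FD 4.2: (-4,2) -> (-6.97,4.97) [heading=135, draw]
LT 331: heading 135 -> 106
FD 4.5: (-6.97,4.97) -> (-8.21,9.296) [heading=106, draw]
FD 9.7: (-8.21,9.296) -> (-10.884,18.62) [heading=106, draw]
Final: pos=(-10.884,18.62), heading=106, 3 segment(s) drawn

Segment endpoints: x in {-10.884, -8.21, -6.97, -4}, y in {2, 4.97, 9.296, 18.62}
xmin=-10.884, ymin=2, xmax=-4, ymax=18.62

Answer: -10.884 2 -4 18.62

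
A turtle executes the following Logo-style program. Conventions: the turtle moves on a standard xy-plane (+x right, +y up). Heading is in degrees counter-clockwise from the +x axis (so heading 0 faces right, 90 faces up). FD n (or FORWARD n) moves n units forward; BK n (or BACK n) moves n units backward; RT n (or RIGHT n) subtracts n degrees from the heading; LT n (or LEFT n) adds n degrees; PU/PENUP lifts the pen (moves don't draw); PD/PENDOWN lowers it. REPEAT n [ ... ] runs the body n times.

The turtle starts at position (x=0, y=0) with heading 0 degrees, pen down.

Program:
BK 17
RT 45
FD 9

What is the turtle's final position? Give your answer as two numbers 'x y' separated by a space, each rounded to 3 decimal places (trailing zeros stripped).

Answer: -10.636 -6.364

Derivation:
Executing turtle program step by step:
Start: pos=(0,0), heading=0, pen down
BK 17: (0,0) -> (-17,0) [heading=0, draw]
RT 45: heading 0 -> 315
FD 9: (-17,0) -> (-10.636,-6.364) [heading=315, draw]
Final: pos=(-10.636,-6.364), heading=315, 2 segment(s) drawn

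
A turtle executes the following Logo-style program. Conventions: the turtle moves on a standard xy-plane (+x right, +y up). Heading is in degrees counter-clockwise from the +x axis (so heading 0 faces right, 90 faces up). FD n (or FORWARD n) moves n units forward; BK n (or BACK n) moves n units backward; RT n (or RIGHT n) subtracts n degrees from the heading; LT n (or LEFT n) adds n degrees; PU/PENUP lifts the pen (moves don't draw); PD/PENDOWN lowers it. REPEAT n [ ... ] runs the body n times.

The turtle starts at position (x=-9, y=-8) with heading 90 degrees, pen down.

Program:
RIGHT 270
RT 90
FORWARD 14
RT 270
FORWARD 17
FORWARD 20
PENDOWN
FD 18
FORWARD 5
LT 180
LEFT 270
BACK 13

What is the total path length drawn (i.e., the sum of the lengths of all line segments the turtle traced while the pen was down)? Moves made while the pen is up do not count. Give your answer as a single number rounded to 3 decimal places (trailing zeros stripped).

Answer: 87

Derivation:
Executing turtle program step by step:
Start: pos=(-9,-8), heading=90, pen down
RT 270: heading 90 -> 180
RT 90: heading 180 -> 90
FD 14: (-9,-8) -> (-9,6) [heading=90, draw]
RT 270: heading 90 -> 180
FD 17: (-9,6) -> (-26,6) [heading=180, draw]
FD 20: (-26,6) -> (-46,6) [heading=180, draw]
PD: pen down
FD 18: (-46,6) -> (-64,6) [heading=180, draw]
FD 5: (-64,6) -> (-69,6) [heading=180, draw]
LT 180: heading 180 -> 0
LT 270: heading 0 -> 270
BK 13: (-69,6) -> (-69,19) [heading=270, draw]
Final: pos=(-69,19), heading=270, 6 segment(s) drawn

Segment lengths:
  seg 1: (-9,-8) -> (-9,6), length = 14
  seg 2: (-9,6) -> (-26,6), length = 17
  seg 3: (-26,6) -> (-46,6), length = 20
  seg 4: (-46,6) -> (-64,6), length = 18
  seg 5: (-64,6) -> (-69,6), length = 5
  seg 6: (-69,6) -> (-69,19), length = 13
Total = 87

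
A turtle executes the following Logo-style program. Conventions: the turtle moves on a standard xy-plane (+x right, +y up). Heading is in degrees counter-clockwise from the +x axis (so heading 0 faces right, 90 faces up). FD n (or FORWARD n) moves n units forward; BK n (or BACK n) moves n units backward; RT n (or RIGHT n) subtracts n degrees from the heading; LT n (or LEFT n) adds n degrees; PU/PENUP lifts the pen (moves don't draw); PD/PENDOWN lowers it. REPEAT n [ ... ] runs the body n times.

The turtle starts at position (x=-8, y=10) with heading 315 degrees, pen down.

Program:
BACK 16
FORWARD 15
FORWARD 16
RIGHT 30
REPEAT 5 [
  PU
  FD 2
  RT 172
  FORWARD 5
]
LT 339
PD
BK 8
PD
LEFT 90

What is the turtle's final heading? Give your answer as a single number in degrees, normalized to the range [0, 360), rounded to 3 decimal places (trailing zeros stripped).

Answer: 214

Derivation:
Executing turtle program step by step:
Start: pos=(-8,10), heading=315, pen down
BK 16: (-8,10) -> (-19.314,21.314) [heading=315, draw]
FD 15: (-19.314,21.314) -> (-8.707,10.707) [heading=315, draw]
FD 16: (-8.707,10.707) -> (2.607,-0.607) [heading=315, draw]
RT 30: heading 315 -> 285
REPEAT 5 [
  -- iteration 1/5 --
  PU: pen up
  FD 2: (2.607,-0.607) -> (3.124,-2.538) [heading=285, move]
  RT 172: heading 285 -> 113
  FD 5: (3.124,-2.538) -> (1.171,2.064) [heading=113, move]
  -- iteration 2/5 --
  PU: pen up
  FD 2: (1.171,2.064) -> (0.389,3.905) [heading=113, move]
  RT 172: heading 113 -> 301
  FD 5: (0.389,3.905) -> (2.964,-0.381) [heading=301, move]
  -- iteration 3/5 --
  PU: pen up
  FD 2: (2.964,-0.381) -> (3.994,-2.095) [heading=301, move]
  RT 172: heading 301 -> 129
  FD 5: (3.994,-2.095) -> (0.848,1.791) [heading=129, move]
  -- iteration 4/5 --
  PU: pen up
  FD 2: (0.848,1.791) -> (-0.411,3.345) [heading=129, move]
  RT 172: heading 129 -> 317
  FD 5: (-0.411,3.345) -> (3.246,-0.065) [heading=317, move]
  -- iteration 5/5 --
  PU: pen up
  FD 2: (3.246,-0.065) -> (4.709,-1.429) [heading=317, move]
  RT 172: heading 317 -> 145
  FD 5: (4.709,-1.429) -> (0.613,1.439) [heading=145, move]
]
LT 339: heading 145 -> 124
PD: pen down
BK 8: (0.613,1.439) -> (5.086,-5.193) [heading=124, draw]
PD: pen down
LT 90: heading 124 -> 214
Final: pos=(5.086,-5.193), heading=214, 4 segment(s) drawn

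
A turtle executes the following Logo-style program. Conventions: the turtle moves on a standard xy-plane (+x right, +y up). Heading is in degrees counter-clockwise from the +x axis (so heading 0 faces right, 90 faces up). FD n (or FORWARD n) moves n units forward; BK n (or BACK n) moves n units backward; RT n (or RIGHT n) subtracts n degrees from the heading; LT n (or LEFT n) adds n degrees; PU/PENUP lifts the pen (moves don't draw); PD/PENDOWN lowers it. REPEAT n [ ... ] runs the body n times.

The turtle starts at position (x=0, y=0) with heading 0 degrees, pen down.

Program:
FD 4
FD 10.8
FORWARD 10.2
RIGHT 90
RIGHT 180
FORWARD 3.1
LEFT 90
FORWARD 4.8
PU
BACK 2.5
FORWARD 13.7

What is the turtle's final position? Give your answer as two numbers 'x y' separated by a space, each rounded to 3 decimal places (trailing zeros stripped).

Answer: 9 3.1

Derivation:
Executing turtle program step by step:
Start: pos=(0,0), heading=0, pen down
FD 4: (0,0) -> (4,0) [heading=0, draw]
FD 10.8: (4,0) -> (14.8,0) [heading=0, draw]
FD 10.2: (14.8,0) -> (25,0) [heading=0, draw]
RT 90: heading 0 -> 270
RT 180: heading 270 -> 90
FD 3.1: (25,0) -> (25,3.1) [heading=90, draw]
LT 90: heading 90 -> 180
FD 4.8: (25,3.1) -> (20.2,3.1) [heading=180, draw]
PU: pen up
BK 2.5: (20.2,3.1) -> (22.7,3.1) [heading=180, move]
FD 13.7: (22.7,3.1) -> (9,3.1) [heading=180, move]
Final: pos=(9,3.1), heading=180, 5 segment(s) drawn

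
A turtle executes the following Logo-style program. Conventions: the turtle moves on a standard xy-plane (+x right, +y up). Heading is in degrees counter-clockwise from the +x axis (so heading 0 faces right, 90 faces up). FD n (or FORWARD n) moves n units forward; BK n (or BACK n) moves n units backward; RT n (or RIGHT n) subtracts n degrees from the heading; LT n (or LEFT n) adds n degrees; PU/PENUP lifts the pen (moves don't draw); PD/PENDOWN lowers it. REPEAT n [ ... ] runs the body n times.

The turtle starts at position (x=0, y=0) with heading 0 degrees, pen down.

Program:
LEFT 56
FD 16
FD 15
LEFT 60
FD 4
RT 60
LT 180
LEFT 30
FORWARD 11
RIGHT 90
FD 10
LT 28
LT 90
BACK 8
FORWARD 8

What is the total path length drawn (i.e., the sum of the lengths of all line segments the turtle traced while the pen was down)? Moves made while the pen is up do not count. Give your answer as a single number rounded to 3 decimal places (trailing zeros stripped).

Answer: 72

Derivation:
Executing turtle program step by step:
Start: pos=(0,0), heading=0, pen down
LT 56: heading 0 -> 56
FD 16: (0,0) -> (8.947,13.265) [heading=56, draw]
FD 15: (8.947,13.265) -> (17.335,25.7) [heading=56, draw]
LT 60: heading 56 -> 116
FD 4: (17.335,25.7) -> (15.581,29.295) [heading=116, draw]
RT 60: heading 116 -> 56
LT 180: heading 56 -> 236
LT 30: heading 236 -> 266
FD 11: (15.581,29.295) -> (14.814,18.322) [heading=266, draw]
RT 90: heading 266 -> 176
FD 10: (14.814,18.322) -> (4.839,19.02) [heading=176, draw]
LT 28: heading 176 -> 204
LT 90: heading 204 -> 294
BK 8: (4.839,19.02) -> (1.585,26.328) [heading=294, draw]
FD 8: (1.585,26.328) -> (4.839,19.02) [heading=294, draw]
Final: pos=(4.839,19.02), heading=294, 7 segment(s) drawn

Segment lengths:
  seg 1: (0,0) -> (8.947,13.265), length = 16
  seg 2: (8.947,13.265) -> (17.335,25.7), length = 15
  seg 3: (17.335,25.7) -> (15.581,29.295), length = 4
  seg 4: (15.581,29.295) -> (14.814,18.322), length = 11
  seg 5: (14.814,18.322) -> (4.839,19.02), length = 10
  seg 6: (4.839,19.02) -> (1.585,26.328), length = 8
  seg 7: (1.585,26.328) -> (4.839,19.02), length = 8
Total = 72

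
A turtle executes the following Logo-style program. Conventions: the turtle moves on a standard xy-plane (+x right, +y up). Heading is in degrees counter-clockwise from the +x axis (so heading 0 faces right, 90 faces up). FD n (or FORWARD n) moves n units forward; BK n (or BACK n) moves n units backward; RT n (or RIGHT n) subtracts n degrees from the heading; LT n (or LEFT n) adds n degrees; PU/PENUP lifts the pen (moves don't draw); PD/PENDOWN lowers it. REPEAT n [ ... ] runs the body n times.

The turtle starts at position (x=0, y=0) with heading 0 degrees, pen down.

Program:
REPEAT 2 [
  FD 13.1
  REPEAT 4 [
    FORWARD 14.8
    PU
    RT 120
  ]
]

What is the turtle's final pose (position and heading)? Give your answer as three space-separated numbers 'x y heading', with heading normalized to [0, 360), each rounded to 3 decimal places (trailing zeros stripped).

Answer: 13.95 -24.162 120

Derivation:
Executing turtle program step by step:
Start: pos=(0,0), heading=0, pen down
REPEAT 2 [
  -- iteration 1/2 --
  FD 13.1: (0,0) -> (13.1,0) [heading=0, draw]
  REPEAT 4 [
    -- iteration 1/4 --
    FD 14.8: (13.1,0) -> (27.9,0) [heading=0, draw]
    PU: pen up
    RT 120: heading 0 -> 240
    -- iteration 2/4 --
    FD 14.8: (27.9,0) -> (20.5,-12.817) [heading=240, move]
    PU: pen up
    RT 120: heading 240 -> 120
    -- iteration 3/4 --
    FD 14.8: (20.5,-12.817) -> (13.1,0) [heading=120, move]
    PU: pen up
    RT 120: heading 120 -> 0
    -- iteration 4/4 --
    FD 14.8: (13.1,0) -> (27.9,0) [heading=0, move]
    PU: pen up
    RT 120: heading 0 -> 240
  ]
  -- iteration 2/2 --
  FD 13.1: (27.9,0) -> (21.35,-11.345) [heading=240, move]
  REPEAT 4 [
    -- iteration 1/4 --
    FD 14.8: (21.35,-11.345) -> (13.95,-24.162) [heading=240, move]
    PU: pen up
    RT 120: heading 240 -> 120
    -- iteration 2/4 --
    FD 14.8: (13.95,-24.162) -> (6.55,-11.345) [heading=120, move]
    PU: pen up
    RT 120: heading 120 -> 0
    -- iteration 3/4 --
    FD 14.8: (6.55,-11.345) -> (21.35,-11.345) [heading=0, move]
    PU: pen up
    RT 120: heading 0 -> 240
    -- iteration 4/4 --
    FD 14.8: (21.35,-11.345) -> (13.95,-24.162) [heading=240, move]
    PU: pen up
    RT 120: heading 240 -> 120
  ]
]
Final: pos=(13.95,-24.162), heading=120, 2 segment(s) drawn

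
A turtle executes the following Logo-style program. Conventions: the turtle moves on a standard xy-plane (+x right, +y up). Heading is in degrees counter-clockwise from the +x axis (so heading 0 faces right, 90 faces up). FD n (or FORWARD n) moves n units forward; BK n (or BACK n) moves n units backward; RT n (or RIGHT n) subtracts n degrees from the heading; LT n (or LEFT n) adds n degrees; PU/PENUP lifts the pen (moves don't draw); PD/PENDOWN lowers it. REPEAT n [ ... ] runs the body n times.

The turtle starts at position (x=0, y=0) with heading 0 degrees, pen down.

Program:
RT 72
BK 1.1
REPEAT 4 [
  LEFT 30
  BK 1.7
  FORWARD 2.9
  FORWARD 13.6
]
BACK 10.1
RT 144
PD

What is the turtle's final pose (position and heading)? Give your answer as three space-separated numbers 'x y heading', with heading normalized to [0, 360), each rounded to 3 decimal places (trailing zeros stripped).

Answer: 42.356 -3.868 264

Derivation:
Executing turtle program step by step:
Start: pos=(0,0), heading=0, pen down
RT 72: heading 0 -> 288
BK 1.1: (0,0) -> (-0.34,1.046) [heading=288, draw]
REPEAT 4 [
  -- iteration 1/4 --
  LT 30: heading 288 -> 318
  BK 1.7: (-0.34,1.046) -> (-1.603,2.184) [heading=318, draw]
  FD 2.9: (-1.603,2.184) -> (0.552,0.243) [heading=318, draw]
  FD 13.6: (0.552,0.243) -> (10.659,-8.857) [heading=318, draw]
  -- iteration 2/4 --
  LT 30: heading 318 -> 348
  BK 1.7: (10.659,-8.857) -> (8.996,-8.504) [heading=348, draw]
  FD 2.9: (8.996,-8.504) -> (11.832,-9.106) [heading=348, draw]
  FD 13.6: (11.832,-9.106) -> (25.135,-11.934) [heading=348, draw]
  -- iteration 3/4 --
  LT 30: heading 348 -> 18
  BK 1.7: (25.135,-11.934) -> (23.518,-12.459) [heading=18, draw]
  FD 2.9: (23.518,-12.459) -> (26.276,-11.563) [heading=18, draw]
  FD 13.6: (26.276,-11.563) -> (39.211,-7.361) [heading=18, draw]
  -- iteration 4/4 --
  LT 30: heading 18 -> 48
  BK 1.7: (39.211,-7.361) -> (38.073,-8.624) [heading=48, draw]
  FD 2.9: (38.073,-8.624) -> (40.014,-6.469) [heading=48, draw]
  FD 13.6: (40.014,-6.469) -> (49.114,3.638) [heading=48, draw]
]
BK 10.1: (49.114,3.638) -> (42.356,-3.868) [heading=48, draw]
RT 144: heading 48 -> 264
PD: pen down
Final: pos=(42.356,-3.868), heading=264, 14 segment(s) drawn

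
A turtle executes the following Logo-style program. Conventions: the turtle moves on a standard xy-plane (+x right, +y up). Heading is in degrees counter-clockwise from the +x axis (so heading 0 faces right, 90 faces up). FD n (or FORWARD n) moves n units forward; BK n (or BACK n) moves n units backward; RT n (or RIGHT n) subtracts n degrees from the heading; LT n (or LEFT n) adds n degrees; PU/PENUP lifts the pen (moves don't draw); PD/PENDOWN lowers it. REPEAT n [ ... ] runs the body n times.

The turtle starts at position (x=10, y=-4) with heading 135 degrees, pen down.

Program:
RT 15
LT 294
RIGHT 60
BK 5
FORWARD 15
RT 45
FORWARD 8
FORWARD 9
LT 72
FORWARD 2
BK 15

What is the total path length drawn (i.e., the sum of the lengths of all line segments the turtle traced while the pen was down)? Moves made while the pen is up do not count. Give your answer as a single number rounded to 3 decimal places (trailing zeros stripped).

Answer: 54

Derivation:
Executing turtle program step by step:
Start: pos=(10,-4), heading=135, pen down
RT 15: heading 135 -> 120
LT 294: heading 120 -> 54
RT 60: heading 54 -> 354
BK 5: (10,-4) -> (5.027,-3.477) [heading=354, draw]
FD 15: (5.027,-3.477) -> (19.945,-5.045) [heading=354, draw]
RT 45: heading 354 -> 309
FD 8: (19.945,-5.045) -> (24.98,-11.262) [heading=309, draw]
FD 9: (24.98,-11.262) -> (30.644,-18.257) [heading=309, draw]
LT 72: heading 309 -> 21
FD 2: (30.644,-18.257) -> (32.511,-17.54) [heading=21, draw]
BK 15: (32.511,-17.54) -> (18.507,-22.916) [heading=21, draw]
Final: pos=(18.507,-22.916), heading=21, 6 segment(s) drawn

Segment lengths:
  seg 1: (10,-4) -> (5.027,-3.477), length = 5
  seg 2: (5.027,-3.477) -> (19.945,-5.045), length = 15
  seg 3: (19.945,-5.045) -> (24.98,-11.262), length = 8
  seg 4: (24.98,-11.262) -> (30.644,-18.257), length = 9
  seg 5: (30.644,-18.257) -> (32.511,-17.54), length = 2
  seg 6: (32.511,-17.54) -> (18.507,-22.916), length = 15
Total = 54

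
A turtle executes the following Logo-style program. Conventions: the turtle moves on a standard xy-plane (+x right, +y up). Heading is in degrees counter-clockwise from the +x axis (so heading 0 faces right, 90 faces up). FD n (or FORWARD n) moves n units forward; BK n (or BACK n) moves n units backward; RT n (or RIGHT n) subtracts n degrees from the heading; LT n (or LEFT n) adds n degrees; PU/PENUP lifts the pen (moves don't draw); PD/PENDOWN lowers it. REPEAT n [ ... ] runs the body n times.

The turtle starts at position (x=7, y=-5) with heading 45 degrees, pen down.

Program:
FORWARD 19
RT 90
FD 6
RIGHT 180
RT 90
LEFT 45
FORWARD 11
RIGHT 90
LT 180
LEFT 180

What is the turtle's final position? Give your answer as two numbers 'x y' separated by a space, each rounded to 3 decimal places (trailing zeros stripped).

Answer: 24.678 15.192

Derivation:
Executing turtle program step by step:
Start: pos=(7,-5), heading=45, pen down
FD 19: (7,-5) -> (20.435,8.435) [heading=45, draw]
RT 90: heading 45 -> 315
FD 6: (20.435,8.435) -> (24.678,4.192) [heading=315, draw]
RT 180: heading 315 -> 135
RT 90: heading 135 -> 45
LT 45: heading 45 -> 90
FD 11: (24.678,4.192) -> (24.678,15.192) [heading=90, draw]
RT 90: heading 90 -> 0
LT 180: heading 0 -> 180
LT 180: heading 180 -> 0
Final: pos=(24.678,15.192), heading=0, 3 segment(s) drawn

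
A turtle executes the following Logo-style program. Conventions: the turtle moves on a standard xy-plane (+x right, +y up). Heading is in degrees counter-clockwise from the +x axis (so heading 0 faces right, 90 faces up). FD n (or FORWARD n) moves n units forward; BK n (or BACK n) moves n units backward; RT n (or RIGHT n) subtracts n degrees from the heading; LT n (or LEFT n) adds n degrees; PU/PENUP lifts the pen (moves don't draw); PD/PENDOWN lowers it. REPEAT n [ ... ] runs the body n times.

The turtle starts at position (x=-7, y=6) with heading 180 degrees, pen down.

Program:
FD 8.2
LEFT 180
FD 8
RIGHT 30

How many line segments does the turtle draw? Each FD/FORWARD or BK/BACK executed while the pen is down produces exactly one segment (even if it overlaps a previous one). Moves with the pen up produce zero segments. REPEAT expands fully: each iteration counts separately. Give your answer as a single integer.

Answer: 2

Derivation:
Executing turtle program step by step:
Start: pos=(-7,6), heading=180, pen down
FD 8.2: (-7,6) -> (-15.2,6) [heading=180, draw]
LT 180: heading 180 -> 0
FD 8: (-15.2,6) -> (-7.2,6) [heading=0, draw]
RT 30: heading 0 -> 330
Final: pos=(-7.2,6), heading=330, 2 segment(s) drawn
Segments drawn: 2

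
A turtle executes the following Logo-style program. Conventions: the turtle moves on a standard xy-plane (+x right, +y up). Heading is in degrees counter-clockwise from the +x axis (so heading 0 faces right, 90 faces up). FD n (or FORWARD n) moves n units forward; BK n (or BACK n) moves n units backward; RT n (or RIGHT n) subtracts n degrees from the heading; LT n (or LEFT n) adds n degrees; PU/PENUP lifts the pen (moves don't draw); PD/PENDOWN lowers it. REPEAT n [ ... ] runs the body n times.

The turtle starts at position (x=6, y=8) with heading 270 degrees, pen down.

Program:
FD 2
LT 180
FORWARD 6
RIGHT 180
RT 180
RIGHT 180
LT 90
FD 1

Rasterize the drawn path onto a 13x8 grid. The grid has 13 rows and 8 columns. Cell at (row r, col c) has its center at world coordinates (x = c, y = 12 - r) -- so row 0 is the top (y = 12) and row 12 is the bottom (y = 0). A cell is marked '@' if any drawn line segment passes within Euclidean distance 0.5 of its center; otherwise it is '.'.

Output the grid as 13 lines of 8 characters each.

Segment 0: (6,8) -> (6,6)
Segment 1: (6,6) -> (6,12)
Segment 2: (6,12) -> (7,12)

Answer: ......@@
......@.
......@.
......@.
......@.
......@.
......@.
........
........
........
........
........
........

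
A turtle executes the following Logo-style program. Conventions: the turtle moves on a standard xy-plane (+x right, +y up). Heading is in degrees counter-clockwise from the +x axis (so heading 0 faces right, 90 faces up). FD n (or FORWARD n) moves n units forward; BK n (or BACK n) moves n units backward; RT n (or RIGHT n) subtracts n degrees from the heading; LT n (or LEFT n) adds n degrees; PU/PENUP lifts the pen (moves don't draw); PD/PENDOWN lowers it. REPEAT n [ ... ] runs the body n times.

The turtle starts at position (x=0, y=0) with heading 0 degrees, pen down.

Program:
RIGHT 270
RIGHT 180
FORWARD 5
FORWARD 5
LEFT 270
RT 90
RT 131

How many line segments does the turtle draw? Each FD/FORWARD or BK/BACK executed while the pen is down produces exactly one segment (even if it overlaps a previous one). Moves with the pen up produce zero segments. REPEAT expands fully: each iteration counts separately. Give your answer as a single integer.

Executing turtle program step by step:
Start: pos=(0,0), heading=0, pen down
RT 270: heading 0 -> 90
RT 180: heading 90 -> 270
FD 5: (0,0) -> (0,-5) [heading=270, draw]
FD 5: (0,-5) -> (0,-10) [heading=270, draw]
LT 270: heading 270 -> 180
RT 90: heading 180 -> 90
RT 131: heading 90 -> 319
Final: pos=(0,-10), heading=319, 2 segment(s) drawn
Segments drawn: 2

Answer: 2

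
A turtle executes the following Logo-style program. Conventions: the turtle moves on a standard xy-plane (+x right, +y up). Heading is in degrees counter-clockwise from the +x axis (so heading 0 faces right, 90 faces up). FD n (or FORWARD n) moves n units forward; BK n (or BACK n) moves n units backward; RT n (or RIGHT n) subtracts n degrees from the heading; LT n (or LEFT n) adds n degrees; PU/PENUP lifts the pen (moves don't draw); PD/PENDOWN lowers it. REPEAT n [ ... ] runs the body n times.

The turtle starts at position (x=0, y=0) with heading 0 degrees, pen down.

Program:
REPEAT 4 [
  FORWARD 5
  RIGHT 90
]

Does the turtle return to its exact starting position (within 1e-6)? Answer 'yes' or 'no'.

Answer: yes

Derivation:
Executing turtle program step by step:
Start: pos=(0,0), heading=0, pen down
REPEAT 4 [
  -- iteration 1/4 --
  FD 5: (0,0) -> (5,0) [heading=0, draw]
  RT 90: heading 0 -> 270
  -- iteration 2/4 --
  FD 5: (5,0) -> (5,-5) [heading=270, draw]
  RT 90: heading 270 -> 180
  -- iteration 3/4 --
  FD 5: (5,-5) -> (0,-5) [heading=180, draw]
  RT 90: heading 180 -> 90
  -- iteration 4/4 --
  FD 5: (0,-5) -> (0,0) [heading=90, draw]
  RT 90: heading 90 -> 0
]
Final: pos=(0,0), heading=0, 4 segment(s) drawn

Start position: (0, 0)
Final position: (0, 0)
Distance = 0; < 1e-6 -> CLOSED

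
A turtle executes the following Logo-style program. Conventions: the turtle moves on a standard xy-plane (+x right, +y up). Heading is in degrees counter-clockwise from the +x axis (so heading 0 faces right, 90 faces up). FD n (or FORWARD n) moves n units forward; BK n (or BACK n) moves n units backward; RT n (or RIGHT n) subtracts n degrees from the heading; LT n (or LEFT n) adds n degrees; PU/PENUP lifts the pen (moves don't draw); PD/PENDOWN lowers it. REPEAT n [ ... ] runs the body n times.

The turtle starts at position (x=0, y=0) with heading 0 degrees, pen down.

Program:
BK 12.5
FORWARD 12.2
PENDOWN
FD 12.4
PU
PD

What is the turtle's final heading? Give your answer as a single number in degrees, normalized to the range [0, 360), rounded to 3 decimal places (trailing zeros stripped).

Executing turtle program step by step:
Start: pos=(0,0), heading=0, pen down
BK 12.5: (0,0) -> (-12.5,0) [heading=0, draw]
FD 12.2: (-12.5,0) -> (-0.3,0) [heading=0, draw]
PD: pen down
FD 12.4: (-0.3,0) -> (12.1,0) [heading=0, draw]
PU: pen up
PD: pen down
Final: pos=(12.1,0), heading=0, 3 segment(s) drawn

Answer: 0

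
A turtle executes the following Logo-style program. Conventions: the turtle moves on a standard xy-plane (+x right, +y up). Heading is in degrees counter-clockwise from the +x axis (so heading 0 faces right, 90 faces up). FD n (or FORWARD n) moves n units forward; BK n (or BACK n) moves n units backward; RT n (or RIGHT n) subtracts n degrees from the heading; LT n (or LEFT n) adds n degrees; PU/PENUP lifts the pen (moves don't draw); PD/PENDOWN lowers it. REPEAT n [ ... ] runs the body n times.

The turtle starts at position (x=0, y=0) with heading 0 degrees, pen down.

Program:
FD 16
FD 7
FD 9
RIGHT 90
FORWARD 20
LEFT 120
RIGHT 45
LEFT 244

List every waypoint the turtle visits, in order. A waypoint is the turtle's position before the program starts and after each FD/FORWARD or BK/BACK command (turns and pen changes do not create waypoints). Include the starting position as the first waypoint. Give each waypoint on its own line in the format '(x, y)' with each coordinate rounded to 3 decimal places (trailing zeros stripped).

Answer: (0, 0)
(16, 0)
(23, 0)
(32, 0)
(32, -20)

Derivation:
Executing turtle program step by step:
Start: pos=(0,0), heading=0, pen down
FD 16: (0,0) -> (16,0) [heading=0, draw]
FD 7: (16,0) -> (23,0) [heading=0, draw]
FD 9: (23,0) -> (32,0) [heading=0, draw]
RT 90: heading 0 -> 270
FD 20: (32,0) -> (32,-20) [heading=270, draw]
LT 120: heading 270 -> 30
RT 45: heading 30 -> 345
LT 244: heading 345 -> 229
Final: pos=(32,-20), heading=229, 4 segment(s) drawn
Waypoints (5 total):
(0, 0)
(16, 0)
(23, 0)
(32, 0)
(32, -20)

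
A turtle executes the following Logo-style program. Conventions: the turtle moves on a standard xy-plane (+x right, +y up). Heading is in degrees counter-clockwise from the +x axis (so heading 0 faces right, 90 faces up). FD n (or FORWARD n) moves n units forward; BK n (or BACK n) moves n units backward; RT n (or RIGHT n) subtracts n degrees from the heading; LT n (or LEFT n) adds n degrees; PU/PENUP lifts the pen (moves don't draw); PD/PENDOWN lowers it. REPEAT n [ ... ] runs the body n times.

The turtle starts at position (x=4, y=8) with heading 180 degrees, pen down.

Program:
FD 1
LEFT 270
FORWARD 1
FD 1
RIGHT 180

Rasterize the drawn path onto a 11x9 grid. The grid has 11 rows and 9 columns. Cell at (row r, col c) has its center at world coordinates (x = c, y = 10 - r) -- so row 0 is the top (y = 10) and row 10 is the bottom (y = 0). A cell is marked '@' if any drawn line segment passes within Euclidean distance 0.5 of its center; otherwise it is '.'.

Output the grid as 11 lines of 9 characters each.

Answer: ...@.....
...@.....
...@@....
.........
.........
.........
.........
.........
.........
.........
.........

Derivation:
Segment 0: (4,8) -> (3,8)
Segment 1: (3,8) -> (3,9)
Segment 2: (3,9) -> (3,10)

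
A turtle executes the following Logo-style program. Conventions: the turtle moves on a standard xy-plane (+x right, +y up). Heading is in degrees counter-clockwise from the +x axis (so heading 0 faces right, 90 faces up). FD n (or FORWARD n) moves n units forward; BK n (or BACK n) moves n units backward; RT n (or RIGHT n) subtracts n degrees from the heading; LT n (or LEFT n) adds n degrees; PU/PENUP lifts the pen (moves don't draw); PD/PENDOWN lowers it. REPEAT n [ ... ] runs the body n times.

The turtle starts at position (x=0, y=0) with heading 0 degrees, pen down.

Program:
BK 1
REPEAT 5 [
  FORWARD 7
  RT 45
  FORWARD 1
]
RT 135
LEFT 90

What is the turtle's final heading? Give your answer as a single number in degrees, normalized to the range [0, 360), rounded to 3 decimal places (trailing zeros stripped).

Executing turtle program step by step:
Start: pos=(0,0), heading=0, pen down
BK 1: (0,0) -> (-1,0) [heading=0, draw]
REPEAT 5 [
  -- iteration 1/5 --
  FD 7: (-1,0) -> (6,0) [heading=0, draw]
  RT 45: heading 0 -> 315
  FD 1: (6,0) -> (6.707,-0.707) [heading=315, draw]
  -- iteration 2/5 --
  FD 7: (6.707,-0.707) -> (11.657,-5.657) [heading=315, draw]
  RT 45: heading 315 -> 270
  FD 1: (11.657,-5.657) -> (11.657,-6.657) [heading=270, draw]
  -- iteration 3/5 --
  FD 7: (11.657,-6.657) -> (11.657,-13.657) [heading=270, draw]
  RT 45: heading 270 -> 225
  FD 1: (11.657,-13.657) -> (10.95,-14.364) [heading=225, draw]
  -- iteration 4/5 --
  FD 7: (10.95,-14.364) -> (6,-19.314) [heading=225, draw]
  RT 45: heading 225 -> 180
  FD 1: (6,-19.314) -> (5,-19.314) [heading=180, draw]
  -- iteration 5/5 --
  FD 7: (5,-19.314) -> (-2,-19.314) [heading=180, draw]
  RT 45: heading 180 -> 135
  FD 1: (-2,-19.314) -> (-2.707,-18.607) [heading=135, draw]
]
RT 135: heading 135 -> 0
LT 90: heading 0 -> 90
Final: pos=(-2.707,-18.607), heading=90, 11 segment(s) drawn

Answer: 90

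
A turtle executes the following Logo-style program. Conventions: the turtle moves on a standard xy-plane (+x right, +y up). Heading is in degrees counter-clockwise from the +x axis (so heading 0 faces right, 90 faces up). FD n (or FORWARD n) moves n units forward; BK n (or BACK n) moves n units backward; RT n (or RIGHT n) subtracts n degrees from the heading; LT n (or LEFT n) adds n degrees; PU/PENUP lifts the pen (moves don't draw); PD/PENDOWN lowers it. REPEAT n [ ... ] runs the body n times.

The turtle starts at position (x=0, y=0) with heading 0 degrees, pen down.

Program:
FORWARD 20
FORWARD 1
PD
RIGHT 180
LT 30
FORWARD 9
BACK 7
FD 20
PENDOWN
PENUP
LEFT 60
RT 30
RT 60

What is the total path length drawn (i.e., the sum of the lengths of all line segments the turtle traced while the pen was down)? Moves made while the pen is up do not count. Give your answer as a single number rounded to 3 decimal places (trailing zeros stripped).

Executing turtle program step by step:
Start: pos=(0,0), heading=0, pen down
FD 20: (0,0) -> (20,0) [heading=0, draw]
FD 1: (20,0) -> (21,0) [heading=0, draw]
PD: pen down
RT 180: heading 0 -> 180
LT 30: heading 180 -> 210
FD 9: (21,0) -> (13.206,-4.5) [heading=210, draw]
BK 7: (13.206,-4.5) -> (19.268,-1) [heading=210, draw]
FD 20: (19.268,-1) -> (1.947,-11) [heading=210, draw]
PD: pen down
PU: pen up
LT 60: heading 210 -> 270
RT 30: heading 270 -> 240
RT 60: heading 240 -> 180
Final: pos=(1.947,-11), heading=180, 5 segment(s) drawn

Segment lengths:
  seg 1: (0,0) -> (20,0), length = 20
  seg 2: (20,0) -> (21,0), length = 1
  seg 3: (21,0) -> (13.206,-4.5), length = 9
  seg 4: (13.206,-4.5) -> (19.268,-1), length = 7
  seg 5: (19.268,-1) -> (1.947,-11), length = 20
Total = 57

Answer: 57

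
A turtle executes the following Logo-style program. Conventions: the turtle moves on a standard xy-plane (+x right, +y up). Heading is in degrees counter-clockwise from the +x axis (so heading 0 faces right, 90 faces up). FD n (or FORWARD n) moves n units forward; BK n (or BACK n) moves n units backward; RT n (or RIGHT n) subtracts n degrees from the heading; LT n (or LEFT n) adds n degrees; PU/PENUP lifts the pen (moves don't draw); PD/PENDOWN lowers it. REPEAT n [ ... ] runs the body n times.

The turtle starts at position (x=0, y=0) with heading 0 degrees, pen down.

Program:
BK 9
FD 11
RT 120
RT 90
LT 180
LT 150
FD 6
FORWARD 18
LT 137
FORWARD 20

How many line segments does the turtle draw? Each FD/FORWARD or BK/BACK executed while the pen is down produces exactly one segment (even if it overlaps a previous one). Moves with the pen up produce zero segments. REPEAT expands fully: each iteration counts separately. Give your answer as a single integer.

Executing turtle program step by step:
Start: pos=(0,0), heading=0, pen down
BK 9: (0,0) -> (-9,0) [heading=0, draw]
FD 11: (-9,0) -> (2,0) [heading=0, draw]
RT 120: heading 0 -> 240
RT 90: heading 240 -> 150
LT 180: heading 150 -> 330
LT 150: heading 330 -> 120
FD 6: (2,0) -> (-1,5.196) [heading=120, draw]
FD 18: (-1,5.196) -> (-10,20.785) [heading=120, draw]
LT 137: heading 120 -> 257
FD 20: (-10,20.785) -> (-14.499,1.297) [heading=257, draw]
Final: pos=(-14.499,1.297), heading=257, 5 segment(s) drawn
Segments drawn: 5

Answer: 5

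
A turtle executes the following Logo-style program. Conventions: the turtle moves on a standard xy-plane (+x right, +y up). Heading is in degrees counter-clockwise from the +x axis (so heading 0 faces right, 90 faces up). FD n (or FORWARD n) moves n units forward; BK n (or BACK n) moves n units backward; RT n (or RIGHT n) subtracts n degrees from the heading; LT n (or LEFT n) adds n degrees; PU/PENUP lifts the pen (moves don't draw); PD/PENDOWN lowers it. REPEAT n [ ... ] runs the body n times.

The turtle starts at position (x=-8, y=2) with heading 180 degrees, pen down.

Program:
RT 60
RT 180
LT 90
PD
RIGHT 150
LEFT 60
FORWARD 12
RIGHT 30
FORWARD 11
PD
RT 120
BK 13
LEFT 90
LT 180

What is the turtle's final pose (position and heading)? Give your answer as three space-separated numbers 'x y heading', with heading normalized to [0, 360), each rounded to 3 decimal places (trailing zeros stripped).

Answer: 9.258 -25.892 60

Derivation:
Executing turtle program step by step:
Start: pos=(-8,2), heading=180, pen down
RT 60: heading 180 -> 120
RT 180: heading 120 -> 300
LT 90: heading 300 -> 30
PD: pen down
RT 150: heading 30 -> 240
LT 60: heading 240 -> 300
FD 12: (-8,2) -> (-2,-8.392) [heading=300, draw]
RT 30: heading 300 -> 270
FD 11: (-2,-8.392) -> (-2,-19.392) [heading=270, draw]
PD: pen down
RT 120: heading 270 -> 150
BK 13: (-2,-19.392) -> (9.258,-25.892) [heading=150, draw]
LT 90: heading 150 -> 240
LT 180: heading 240 -> 60
Final: pos=(9.258,-25.892), heading=60, 3 segment(s) drawn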